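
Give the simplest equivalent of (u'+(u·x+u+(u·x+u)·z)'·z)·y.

u'·y

(u'+(u·x+u+(u·x+u)·z)'·z)·y
= (u'+(u·x+u)'·z)·y
= (u'+u'·z)·y
= u'·y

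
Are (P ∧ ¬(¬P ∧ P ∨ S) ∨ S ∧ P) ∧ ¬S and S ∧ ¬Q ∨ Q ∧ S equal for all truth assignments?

E1: (P ∧ ¬(¬P ∧ P ∨ S) ∨ S ∧ P) ∧ ¬S
    = (P ∧ ¬S ∨ S ∧ P) ∧ ¬S   [complement / identity]
    = P ∧ ¬S   [distribution]
E2: S ∧ ¬Q ∨ Q ∧ S
    = S   [distribution]
These differ: at P=1, Q=0, S=1, E1 = 0 but E2 = 1.

No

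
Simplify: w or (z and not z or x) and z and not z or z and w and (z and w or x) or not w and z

w or z

w or (z and not z or x) and z and not z or z and w and (z and w or x) or not w and z
= w or z and not z or z and w and (z and w or x) or not w and z   — absorption
= w or z and not z or z and w or not w and z   — absorption
= w or z and w or not w and z   — complement / identity
= w or z   — distribution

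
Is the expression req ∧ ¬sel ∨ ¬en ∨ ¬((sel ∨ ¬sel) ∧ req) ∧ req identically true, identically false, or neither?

neither

req ∧ ¬sel ∨ ¬en ∨ ¬((sel ∨ ¬sel) ∧ req) ∧ req
= req ∧ ¬sel ∨ ¬en ∨ ¬req ∧ req   [complement / identity]
= req ∧ ¬sel ∨ ¬en   [complement / identity]
This depends on en, req, sel, so it is not a constant.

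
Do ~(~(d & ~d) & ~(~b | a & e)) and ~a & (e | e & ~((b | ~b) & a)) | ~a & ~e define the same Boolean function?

No

E1: ~(~(d & ~d) & ~(~b | a & e))
    = d & ~d | ~b | a & e
    = ~b | a & e
E2: ~a & (e | e & ~((b | ~b) & a)) | ~a & ~e
    = ~a & (e | e & ~a) | ~a & ~e
    = ~a & e | ~a & ~e
    = ~a
These differ: at a=1, b=0, d=0, e=1, E1 = 1 but E2 = 0.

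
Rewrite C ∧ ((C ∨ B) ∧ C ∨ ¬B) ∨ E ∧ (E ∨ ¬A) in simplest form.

C ∨ E

C ∧ ((C ∨ B) ∧ C ∨ ¬B) ∨ E ∧ (E ∨ ¬A)
= C ∧ (C ∨ ¬B) ∨ E ∧ (E ∨ ¬A)   [absorption]
= C ∧ (C ∨ ¬B) ∨ E   [absorption]
= C ∨ E   [absorption]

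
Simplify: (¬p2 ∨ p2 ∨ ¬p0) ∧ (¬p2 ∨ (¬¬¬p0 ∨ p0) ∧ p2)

(¬p2 ∨ p2 ∨ ¬p0) ∧ (¬p2 ∨ (¬¬¬p0 ∨ p0) ∧ p2)
= (¬p2 ∨ p2 ∨ ¬p0) ∧ (¬p2 ∨ (¬p0 ∨ p0) ∧ p2)   (double negation)
= (¬p2 ∨ p2 ∨ ¬p0) ∧ (¬p2 ∨ p2)   (complement / identity)
= ¬p2 ∨ p2   (absorption)
= True   (complement)

True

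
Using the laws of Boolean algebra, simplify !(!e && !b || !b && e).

b

!(!e && !b || !b && e)
= !!b   (distribution)
= b   (double negation)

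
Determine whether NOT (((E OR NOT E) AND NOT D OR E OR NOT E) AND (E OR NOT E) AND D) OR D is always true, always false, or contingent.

always true

NOT (((E OR NOT E) AND NOT D OR E OR NOT E) AND (E OR NOT E) AND D) OR D
= NOT ((E OR NOT E) AND (E OR NOT E) AND D) OR D   — absorption
= NOT ((E OR NOT E) AND D) OR D   — idempotence
= NOT D OR D   — complement / identity
= TRUE   — complement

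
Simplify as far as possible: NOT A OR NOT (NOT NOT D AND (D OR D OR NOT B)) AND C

NOT A OR NOT D AND C

NOT A OR NOT (NOT NOT D AND (D OR D OR NOT B)) AND C
= NOT A OR NOT (D AND (D OR D OR NOT B)) AND C   [double negation]
= NOT A OR NOT (D AND (D OR NOT B)) AND C   [idempotence]
= NOT A OR NOT D AND C   [absorption]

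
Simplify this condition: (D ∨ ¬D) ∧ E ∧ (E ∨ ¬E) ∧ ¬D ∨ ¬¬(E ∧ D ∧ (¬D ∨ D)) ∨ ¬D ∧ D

E

(D ∨ ¬D) ∧ E ∧ (E ∨ ¬E) ∧ ¬D ∨ ¬¬(E ∧ D ∧ (¬D ∨ D)) ∨ ¬D ∧ D
= (D ∨ ¬D) ∧ E ∧ ¬D ∨ ¬¬(E ∧ D ∧ (¬D ∨ D)) ∨ ¬D ∧ D   [complement / identity]
= E ∧ ¬D ∨ ¬¬(E ∧ D ∧ (¬D ∨ D)) ∨ ¬D ∧ D   [complement / identity]
= E ∧ ¬D ∨ ¬¬(E ∧ D) ∨ ¬D ∧ D   [complement / identity]
= E ∧ ¬D ∨ E ∧ D ∨ ¬D ∧ D   [double negation]
= E ∧ ¬D ∨ E ∧ D   [complement / identity]
= E   [distribution]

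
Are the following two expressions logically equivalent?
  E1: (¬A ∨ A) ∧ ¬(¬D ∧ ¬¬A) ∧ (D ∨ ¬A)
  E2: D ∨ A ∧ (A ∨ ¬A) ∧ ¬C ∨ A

No

E1: (¬A ∨ A) ∧ ¬(¬D ∧ ¬¬A) ∧ (D ∨ ¬A)
    = ¬(¬D ∧ ¬¬A) ∧ (D ∨ ¬A)   [complement / identity]
    = (D ∨ ¬A) ∧ (D ∨ ¬A)   [De Morgan]
    = D ∨ ¬A   [idempotence]
E2: D ∨ A ∧ (A ∨ ¬A) ∧ ¬C ∨ A
    = D ∨ A ∧ ¬C ∨ A   [complement / identity]
    = D ∨ A   [absorption]
These differ: at A=0, C=1, D=0, E1 = 1 but E2 = 0.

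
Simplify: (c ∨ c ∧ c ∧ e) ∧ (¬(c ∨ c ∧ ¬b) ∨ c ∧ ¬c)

(c ∨ c ∧ c ∧ e) ∧ (¬(c ∨ c ∧ ¬b) ∨ c ∧ ¬c)
= (c ∨ c ∧ e) ∧ (¬(c ∨ c ∧ ¬b) ∨ c ∧ ¬c)
= (c ∨ c ∧ e) ∧ ¬(c ∨ c ∧ ¬b)
= c ∧ ¬(c ∨ c ∧ ¬b)
= c ∧ ¬c
= False

False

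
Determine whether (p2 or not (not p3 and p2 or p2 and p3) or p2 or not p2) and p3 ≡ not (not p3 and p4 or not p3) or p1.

No

E1: (p2 or not (not p3 and p2 or p2 and p3) or p2 or not p2) and p3
    = (p2 or not p2 or p2 or not p2) and p3   — distribution
    = (p2 or not p2) and p3   — idempotence
    = p3   — complement / identity
E2: not (not p3 and p4 or not p3) or p1
    = not not p3 or p1   — absorption
    = p3 or p1   — double negation
These differ: at p1=1, p2=1, p3=0, p4=1, E1 = 0 but E2 = 1.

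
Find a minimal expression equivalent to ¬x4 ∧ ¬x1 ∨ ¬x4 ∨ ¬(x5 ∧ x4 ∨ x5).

¬x4 ∨ ¬x5

¬x4 ∧ ¬x1 ∨ ¬x4 ∨ ¬(x5 ∧ x4 ∨ x5)
= ¬x4 ∨ ¬(x5 ∧ x4 ∨ x5)   — absorption
= ¬x4 ∨ ¬x5   — absorption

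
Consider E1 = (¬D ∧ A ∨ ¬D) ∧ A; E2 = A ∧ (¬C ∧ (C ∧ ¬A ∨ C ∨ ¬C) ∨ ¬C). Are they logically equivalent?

E1: (¬D ∧ A ∨ ¬D) ∧ A
    = ¬D ∧ A   — absorption
E2: A ∧ (¬C ∧ (C ∧ ¬A ∨ C ∨ ¬C) ∨ ¬C)
    = A ∧ (¬C ∧ (C ∨ ¬C) ∨ ¬C)   — absorption
    = A ∧ (¬C ∨ ¬C)   — complement / identity
    = A ∧ ¬C   — idempotence
These differ: at A=1, C=0, D=1, E1 = 0 but E2 = 1.

No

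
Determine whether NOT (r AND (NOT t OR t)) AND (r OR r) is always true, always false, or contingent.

always false

NOT (r AND (NOT t OR t)) AND (r OR r)
= NOT r AND (r OR r)   (complement / identity)
= NOT r AND r   (idempotence)
= FALSE   (complement)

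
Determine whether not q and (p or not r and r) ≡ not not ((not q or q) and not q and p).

Yes

E1: not q and (p or not r and r)
    = not q and p   [complement / identity]
E2: not not ((not q or q) and not q and p)
    = not not (not q and p)   [complement / identity]
    = not q and p   [double negation]
Both reduce to not q and p, so they are equivalent.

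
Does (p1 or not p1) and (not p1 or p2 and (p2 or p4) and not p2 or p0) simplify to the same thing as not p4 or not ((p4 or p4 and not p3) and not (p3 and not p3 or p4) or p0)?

No

E1: (p1 or not p1) and (not p1 or p2 and (p2 or p4) and not p2 or p0)
    = (p1 or not p1) and (not p1 or p2 and not p2 or p0)   (absorption)
    = (p1 or not p1) and (not p1 or p0)   (complement / identity)
    = not p1 or p0   (complement / identity)
E2: not p4 or not ((p4 or p4 and not p3) and not (p3 and not p3 or p4) or p0)
    = not p4 or not ((p4 or p4 and not p3) and not p4 or p0)   (complement / identity)
    = not p4 or not (p4 and not p4 or p0)   (absorption)
    = not p4 or not p0   (complement / identity)
These differ: at p0=1, p1=0, p2=1, p3=0, p4=1, E1 = 1 but E2 = 0.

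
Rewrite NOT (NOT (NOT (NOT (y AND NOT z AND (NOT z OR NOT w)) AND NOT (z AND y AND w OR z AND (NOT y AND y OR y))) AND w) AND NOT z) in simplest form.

y AND w OR z

NOT (NOT (NOT (NOT (y AND NOT z AND (NOT z OR NOT w)) AND NOT (z AND y AND w OR z AND (NOT y AND y OR y))) AND w) AND NOT z)
= NOT (NOT (y AND NOT z AND (NOT z OR NOT w)) AND NOT (z AND y AND w OR z AND (NOT y AND y OR y))) AND w OR z   — De Morgan
= NOT (NOT (y AND NOT z) AND NOT (z AND y AND w OR z AND (NOT y AND y OR y))) AND w OR z   — absorption
= NOT (NOT (y AND NOT z) AND NOT (z AND y AND w OR z AND y)) AND w OR z   — complement / identity
= (y AND NOT z OR z AND y AND w OR z AND y) AND w OR z   — De Morgan
= (y AND NOT z OR z AND y) AND w OR z   — absorption
= y AND w OR z   — distribution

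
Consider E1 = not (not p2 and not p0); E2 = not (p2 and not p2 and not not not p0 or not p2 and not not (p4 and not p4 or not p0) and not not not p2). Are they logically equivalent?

E1: not (not p2 and not p0)
    = p2 or p0   [De Morgan]
E2: not (p2 and not p2 and not not not p0 or not p2 and not not (p4 and not p4 or not p0) and not not not p2)
    = not (p2 and not p2 and not not not p0 or not p2 and not not not p0 and not not not p2)   [complement / identity]
    = not (p2 and not p2 and not not not p0 or not p2 and not not not p0 and not p2)   [double negation]
    = not (not p2 and not not not p0)   [distribution]
    = not (not p2 and not p0)   [double negation]
    = p2 or p0   [De Morgan]
Both reduce to p2 or p0, so they are equivalent.

Yes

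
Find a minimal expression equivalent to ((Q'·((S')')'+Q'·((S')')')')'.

Q'·S'

((Q'·((S')')'+Q'·((S')')')')'
= ((Q'·((S')')')')'   (idempotence)
= ((Q'·S')')'   (double negation)
= Q'·S'   (double negation)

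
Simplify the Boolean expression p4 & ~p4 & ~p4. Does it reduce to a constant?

p4 & ~p4 & ~p4
= p4 & ~p4
= 0

0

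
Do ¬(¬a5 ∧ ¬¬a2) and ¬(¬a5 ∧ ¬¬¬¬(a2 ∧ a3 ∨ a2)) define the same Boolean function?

E1: ¬(¬a5 ∧ ¬¬a2)
    = a5 ∨ ¬a2   — De Morgan
E2: ¬(¬a5 ∧ ¬¬¬¬(a2 ∧ a3 ∨ a2))
    = a5 ∨ ¬¬¬(a2 ∧ a3 ∨ a2)   — De Morgan
    = a5 ∨ ¬(a2 ∧ a3 ∨ a2)   — double negation
    = a5 ∨ ¬a2   — absorption
Both reduce to a5 ∨ ¬a2, so they are equivalent.

Yes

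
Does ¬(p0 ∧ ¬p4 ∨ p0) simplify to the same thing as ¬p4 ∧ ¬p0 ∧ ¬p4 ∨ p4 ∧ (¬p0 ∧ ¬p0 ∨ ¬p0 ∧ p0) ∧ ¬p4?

No

E1: ¬(p0 ∧ ¬p4 ∨ p0)
    = ¬p0   (absorption)
E2: ¬p4 ∧ ¬p0 ∧ ¬p4 ∨ p4 ∧ (¬p0 ∧ ¬p0 ∨ ¬p0 ∧ p0) ∧ ¬p4
    = ¬p4 ∧ ¬p0 ∧ ¬p4 ∨ p4 ∧ ¬p0 ∧ ¬p4   (distribution)
    = ¬p0 ∧ ¬p4   (distribution)
These differ: at p0=0, p4=1, E1 = 1 but E2 = 0.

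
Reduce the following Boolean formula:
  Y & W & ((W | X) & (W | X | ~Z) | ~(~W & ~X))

Y & W & ((W | X) & (W | X | ~Z) | ~(~W & ~X))
= Y & W & ((W | X) & (W | X | ~Z) | W | X)
= Y & W & (W | X | W | X)
= Y & W & (W | X)
= Y & W

Y & W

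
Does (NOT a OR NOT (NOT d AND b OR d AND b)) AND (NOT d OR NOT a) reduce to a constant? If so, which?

(NOT a OR NOT (NOT d AND b OR d AND b)) AND (NOT d OR NOT a)
= NOT a OR NOT (NOT d AND b OR d AND b) AND NOT d
= NOT a OR NOT b AND NOT d
This depends on a, b, d, so it is not a constant.

no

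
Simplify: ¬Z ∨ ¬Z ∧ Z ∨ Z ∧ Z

¬Z ∨ ¬Z ∧ Z ∨ Z ∧ Z
= ¬Z ∨ Z   [distribution]
= True   [complement]

True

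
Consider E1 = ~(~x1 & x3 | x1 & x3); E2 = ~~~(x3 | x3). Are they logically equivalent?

E1: ~(~x1 & x3 | x1 & x3)
    = ~x3   [distribution]
E2: ~~~(x3 | x3)
    = ~(x3 | x3)   [double negation]
    = ~x3   [idempotence]
Both reduce to ~x3, so they are equivalent.

Yes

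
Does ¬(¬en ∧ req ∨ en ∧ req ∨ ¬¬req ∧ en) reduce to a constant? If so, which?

¬(¬en ∧ req ∨ en ∧ req ∨ ¬¬req ∧ en)
= ¬(¬en ∧ req ∨ en ∧ req ∨ req ∧ en)
= ¬(req ∨ req ∧ en)
= ¬req
This depends on req, so it is not a constant.

no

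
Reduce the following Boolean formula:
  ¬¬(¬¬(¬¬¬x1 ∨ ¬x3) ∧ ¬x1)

¬¬(¬¬(¬¬¬x1 ∨ ¬x3) ∧ ¬x1)
= ¬¬(¬(¬¬x1 ∧ x3) ∧ ¬x1)   [De Morgan]
= ¬(¬¬x1 ∧ x3 ∨ x1)   [De Morgan]
= ¬(x1 ∧ x3 ∨ x1)   [double negation]
= ¬x1   [absorption]

¬x1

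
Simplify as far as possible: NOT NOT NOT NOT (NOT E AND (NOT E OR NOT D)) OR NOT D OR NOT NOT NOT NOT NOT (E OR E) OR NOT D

NOT E OR NOT D

NOT NOT NOT NOT (NOT E AND (NOT E OR NOT D)) OR NOT D OR NOT NOT NOT NOT NOT (E OR E) OR NOT D
= NOT NOT NOT NOT NOT E OR NOT D OR NOT NOT NOT NOT NOT (E OR E) OR NOT D   — absorption
= NOT NOT NOT NOT NOT E OR NOT D OR NOT NOT NOT NOT NOT E OR NOT D   — idempotence
= NOT NOT NOT NOT NOT E OR NOT D   — idempotence
= NOT NOT NOT E OR NOT D   — double negation
= NOT E OR NOT D   — double negation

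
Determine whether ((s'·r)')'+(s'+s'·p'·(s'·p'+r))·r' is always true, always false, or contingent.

contingent

((s'·r)')'+(s'+s'·p'·(s'·p'+r))·r'
= s'·r+(s'+s'·p'·(s'·p'+r))·r'   [double negation]
= s'·r+(s'+s'·p')·r'   [absorption]
= s'·r+s'·r'   [absorption]
= s'   [distribution]
This depends on s, so it is not a constant.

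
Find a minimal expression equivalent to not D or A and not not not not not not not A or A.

not D or A

not D or A and not not not not not not not A or A
= not D or A and not not not not not A or A   [double negation]
= not D or A and not not not A or A   [double negation]
= not D or A and not A or A   [double negation]
= not D or A   [complement / identity]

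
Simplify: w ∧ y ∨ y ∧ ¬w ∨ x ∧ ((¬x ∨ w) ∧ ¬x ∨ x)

y ∨ x

w ∧ y ∨ y ∧ ¬w ∨ x ∧ ((¬x ∨ w) ∧ ¬x ∨ x)
= w ∧ y ∨ y ∧ ¬w ∨ x ∧ (¬x ∨ x)
= y ∨ x ∧ (¬x ∨ x)
= y ∨ x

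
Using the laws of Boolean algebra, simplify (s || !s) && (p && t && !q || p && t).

p && t

(s || !s) && (p && t && !q || p && t)
= p && t && !q || p && t
= p && t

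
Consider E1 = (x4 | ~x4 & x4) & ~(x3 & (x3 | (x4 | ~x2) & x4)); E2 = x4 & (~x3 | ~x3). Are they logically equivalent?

Yes

E1: (x4 | ~x4 & x4) & ~(x3 & (x3 | (x4 | ~x2) & x4))
    = (x4 | ~x4 & x4) & ~(x3 & (x3 | x4))   [absorption]
    = (x4 | ~x4 & x4) & ~x3   [absorption]
    = x4 & ~x3   [complement / identity]
E2: x4 & (~x3 | ~x3)
    = x4 & ~x3   [idempotence]
Both reduce to x4 & ~x3, so they are equivalent.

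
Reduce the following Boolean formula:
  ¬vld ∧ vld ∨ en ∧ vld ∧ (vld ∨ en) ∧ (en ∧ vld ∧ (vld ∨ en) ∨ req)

en ∧ vld

¬vld ∧ vld ∨ en ∧ vld ∧ (vld ∨ en) ∧ (en ∧ vld ∧ (vld ∨ en) ∨ req)
= en ∧ vld ∧ (vld ∨ en) ∧ (en ∧ vld ∧ (vld ∨ en) ∨ req)   (complement / identity)
= en ∧ vld ∧ (vld ∨ en)   (absorption)
= en ∧ vld   (absorption)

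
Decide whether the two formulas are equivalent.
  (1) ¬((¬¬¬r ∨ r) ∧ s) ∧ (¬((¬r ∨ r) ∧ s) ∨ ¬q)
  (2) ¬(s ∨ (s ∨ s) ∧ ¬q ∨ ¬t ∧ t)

E1: ¬((¬¬¬r ∨ r) ∧ s) ∧ (¬((¬r ∨ r) ∧ s) ∨ ¬q)
    = ¬((¬r ∨ r) ∧ s) ∧ (¬((¬r ∨ r) ∧ s) ∨ ¬q)   — double negation
    = ¬((¬r ∨ r) ∧ s)   — absorption
    = ¬s   — complement / identity
E2: ¬(s ∨ (s ∨ s) ∧ ¬q ∨ ¬t ∧ t)
    = ¬(s ∨ s ∧ ¬q ∨ ¬t ∧ t)   — idempotence
    = ¬(s ∨ s ∧ ¬q)   — complement / identity
    = ¬s   — absorption
Both reduce to ¬s, so they are equivalent.

Yes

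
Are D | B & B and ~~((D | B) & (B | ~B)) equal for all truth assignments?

E1: D | B & B
    = D | B   — idempotence
E2: ~~((D | B) & (B | ~B))
    = (D | B) & (B | ~B)   — double negation
    = D | B   — complement / identity
Both reduce to D | B, so they are equivalent.

Yes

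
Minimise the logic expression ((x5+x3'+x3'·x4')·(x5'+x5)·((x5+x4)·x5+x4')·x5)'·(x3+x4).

((x5+x3'+x3'·x4')·(x5'+x5)·((x5+x4)·x5+x4')·x5)'·(x3+x4)
= ((x5+x3')·(x5'+x5)·((x5+x4)·x5+x4')·x5)'·(x3+x4)   — absorption
= ((x5+x3')·((x5+x4)·x5+x4')·x5)'·(x3+x4)   — complement / identity
= ((x5+x3')·(x5+x4')·x5)'·(x3+x4)   — absorption
= ((x5+x3')·x5)'·(x3+x4)   — absorption
= x5'·(x3+x4)   — absorption

x5'·(x3+x4)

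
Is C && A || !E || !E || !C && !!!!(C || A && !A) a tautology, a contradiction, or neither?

neither

C && A || !E || !E || !C && !!!!(C || A && !A)
= C && A || !E || !C && !!!!(C || A && !A)   — idempotence
= C && A || !E || !C && !!(C || A && !A)   — double negation
= C && A || !E || !C && (C || A && !A)   — double negation
= C && A || !E || !C && C   — complement / identity
= C && A || !E   — complement / identity
This depends on A, C, E, so it is not a constant.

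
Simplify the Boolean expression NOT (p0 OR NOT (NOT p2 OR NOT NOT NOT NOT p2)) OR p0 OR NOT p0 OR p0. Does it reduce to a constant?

NOT (p0 OR NOT (NOT p2 OR NOT NOT NOT NOT p2)) OR p0 OR NOT p0 OR p0
= NOT (p0 OR NOT (NOT p2 OR NOT NOT p2)) OR p0 OR NOT p0 OR p0
= NOT (p0 OR p2 AND NOT p2) OR p0 OR NOT p0 OR p0
= NOT p0 OR p0 OR NOT p0 OR p0
= NOT p0 OR p0
= TRUE

TRUE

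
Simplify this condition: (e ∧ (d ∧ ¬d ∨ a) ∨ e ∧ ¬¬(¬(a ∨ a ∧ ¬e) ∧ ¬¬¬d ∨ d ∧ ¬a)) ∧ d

e ∧ d

(e ∧ (d ∧ ¬d ∨ a) ∨ e ∧ ¬¬(¬(a ∨ a ∧ ¬e) ∧ ¬¬¬d ∨ d ∧ ¬a)) ∧ d
= (e ∧ a ∨ e ∧ ¬¬(¬(a ∨ a ∧ ¬e) ∧ ¬¬¬d ∨ d ∧ ¬a)) ∧ d   [complement / identity]
= (e ∧ a ∨ e ∧ ¬¬(¬(a ∨ a ∧ ¬e) ∧ ¬d ∨ d ∧ ¬a)) ∧ d   [double negation]
= (e ∧ a ∨ e ∧ ¬¬(¬a ∧ ¬d ∨ d ∧ ¬a)) ∧ d   [absorption]
= (e ∧ a ∨ e ∧ ¬¬¬a) ∧ d   [distribution]
= (e ∧ a ∨ e ∧ ¬a) ∧ d   [double negation]
= e ∧ d   [distribution]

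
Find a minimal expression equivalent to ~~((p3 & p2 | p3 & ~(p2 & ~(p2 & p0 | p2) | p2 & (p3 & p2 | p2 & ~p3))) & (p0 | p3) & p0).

~~((p3 & p2 | p3 & ~(p2 & ~(p2 & p0 | p2) | p2 & (p3 & p2 | p2 & ~p3))) & (p0 | p3) & p0)
= ~~((p3 & p2 | p3 & ~(p2 & ~(p2 & p0 | p2) | p2 & (p3 & p2 | p2 & ~p3))) & p0)   — absorption
= (p3 & p2 | p3 & ~(p2 & ~(p2 & p0 | p2) | p2 & (p3 & p2 | p2 & ~p3))) & p0   — double negation
= (p3 & p2 | p3 & ~(p2 & ~(p2 & p0 | p2) | p2 & p2)) & p0   — distribution
= (p3 & p2 | p3 & ~(p2 & ~p2 | p2 & p2)) & p0   — absorption
= (p3 & p2 | p3 & ~p2) & p0   — distribution
= p3 & p0   — distribution

p3 & p0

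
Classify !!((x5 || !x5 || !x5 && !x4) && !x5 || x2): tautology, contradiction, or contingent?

!!((x5 || !x5 || !x5 && !x4) && !x5 || x2)
= !!((x5 || !x5) && !x5 || x2)   [absorption]
= !!(!x5 || x2)   [complement / identity]
= !x5 || x2   [double negation]
This depends on x2, x5, so it is not a constant.

contingent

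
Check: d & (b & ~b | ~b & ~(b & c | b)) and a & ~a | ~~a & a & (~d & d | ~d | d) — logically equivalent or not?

E1: d & (b & ~b | ~b & ~(b & c | b))
    = d & (b & ~b | ~b & ~b)
    = d & ~b
E2: a & ~a | ~~a & a & (~d & d | ~d | d)
    = a & ~a | ~~a & a & (~d | d)
    = a & ~a | ~~a & a
    = a & ~a | a & a
    = a
These differ: at a=1, b=0, c=0, d=0, E1 = 0 but E2 = 1.

No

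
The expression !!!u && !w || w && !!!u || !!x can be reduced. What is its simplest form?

!u || x

!!!u && !w || w && !!!u || !!x
= !!!u || !!x   (distribution)
= !u || !!x   (double negation)
= !u || x   (double negation)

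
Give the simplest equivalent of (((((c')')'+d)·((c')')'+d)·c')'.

(((((c')')'+d)·((c')')'+d)·c')'
= ((((c')')'+d)·c')'   [absorption]
= ((c'+d)·c')'   [double negation]
= (c')'   [absorption]
= c   [double negation]

c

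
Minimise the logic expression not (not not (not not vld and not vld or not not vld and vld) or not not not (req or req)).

not vld and req

not (not not (not not vld and not vld or not not vld and vld) or not not not (req or req))
= not (not not (not not vld and not vld or not not vld and vld) or not (req or req))   (double negation)
= not (not not not not vld or not (req or req))   (distribution)
= not not not vld and (req or req)   (De Morgan)
= not not not vld and req   (idempotence)
= not vld and req   (double negation)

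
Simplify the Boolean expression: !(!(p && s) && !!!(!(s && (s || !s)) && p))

!(!(p && s) && !!!(!(s && (s || !s)) && p))
= !(!(p && s) && !(!(s && (s || !s)) && p))
= p && s || !(s && (s || !s)) && p
= p && s || !s && p
= p

p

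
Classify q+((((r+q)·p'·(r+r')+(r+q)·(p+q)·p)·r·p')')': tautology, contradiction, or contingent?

contingent

q+((((r+q)·p'·(r+r')+(r+q)·(p+q)·p)·r·p')')'
= q+((((r+q)·p'·(r+r')+(r+q)·p)·r·p')')'   [absorption]
= q+((((r+q)·p'+(r+q)·p)·r·p')')'   [complement / identity]
= q+(((r+q)·r·p')')'   [distribution]
= q+(r+q)·r·p'   [double negation]
= q+r·p'   [absorption]
This depends on p, q, r, so it is not a constant.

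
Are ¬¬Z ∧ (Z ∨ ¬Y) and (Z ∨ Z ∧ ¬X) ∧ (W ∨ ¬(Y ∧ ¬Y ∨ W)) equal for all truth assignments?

Yes

E1: ¬¬Z ∧ (Z ∨ ¬Y)
    = Z ∧ (Z ∨ ¬Y)   — double negation
    = Z   — absorption
E2: (Z ∨ Z ∧ ¬X) ∧ (W ∨ ¬(Y ∧ ¬Y ∨ W))
    = (Z ∨ Z ∧ ¬X) ∧ (W ∨ ¬W)   — complement / identity
    = Z ∧ (W ∨ ¬W)   — absorption
    = Z   — complement / identity
Both reduce to Z, so they are equivalent.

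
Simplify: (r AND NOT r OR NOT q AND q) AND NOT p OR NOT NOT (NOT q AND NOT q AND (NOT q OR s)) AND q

FALSE

(r AND NOT r OR NOT q AND q) AND NOT p OR NOT NOT (NOT q AND NOT q AND (NOT q OR s)) AND q
= (r AND NOT r OR NOT q AND q) AND NOT p OR NOT q AND NOT q AND (NOT q OR s) AND q   [double negation]
= (r AND NOT r OR NOT q AND q) AND NOT p OR NOT q AND NOT q AND q   [absorption]
= NOT q AND q AND NOT p OR NOT q AND NOT q AND q   [complement / identity]
= NOT q AND q AND NOT p OR NOT q AND q   [idempotence]
= NOT q AND q   [absorption]
= FALSE   [complement]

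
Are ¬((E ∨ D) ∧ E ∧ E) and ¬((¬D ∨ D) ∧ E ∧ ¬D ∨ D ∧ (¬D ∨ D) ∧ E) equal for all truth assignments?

E1: ¬((E ∨ D) ∧ E ∧ E)
    = ¬((E ∨ D) ∧ E)   (idempotence)
    = ¬E   (absorption)
E2: ¬((¬D ∨ D) ∧ E ∧ ¬D ∨ D ∧ (¬D ∨ D) ∧ E)
    = ¬((¬D ∨ D) ∧ E)   (distribution)
    = ¬E   (complement / identity)
Both reduce to ¬E, so they are equivalent.

Yes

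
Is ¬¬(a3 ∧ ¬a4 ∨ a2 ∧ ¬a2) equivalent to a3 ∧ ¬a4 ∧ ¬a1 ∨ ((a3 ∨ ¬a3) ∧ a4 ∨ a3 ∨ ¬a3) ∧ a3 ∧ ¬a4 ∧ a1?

Yes

E1: ¬¬(a3 ∧ ¬a4 ∨ a2 ∧ ¬a2)
    = ¬¬(a3 ∧ ¬a4)
    = a3 ∧ ¬a4
E2: a3 ∧ ¬a4 ∧ ¬a1 ∨ ((a3 ∨ ¬a3) ∧ a4 ∨ a3 ∨ ¬a3) ∧ a3 ∧ ¬a4 ∧ a1
    = a3 ∧ ¬a4 ∧ ¬a1 ∨ (a3 ∨ ¬a3) ∧ a3 ∧ ¬a4 ∧ a1
    = a3 ∧ ¬a4 ∧ ¬a1 ∨ a3 ∧ ¬a4 ∧ a1
    = a3 ∧ ¬a4
Both reduce to a3 ∧ ¬a4, so they are equivalent.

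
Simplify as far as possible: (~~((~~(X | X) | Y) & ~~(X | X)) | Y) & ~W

(~~((~~(X | X) | Y) & ~~(X | X)) | Y) & ~W
= (~~~~(X | X) | Y) & ~W   — absorption
= (~~~~X | Y) & ~W   — idempotence
= (~~X | Y) & ~W   — double negation
= (X | Y) & ~W   — double negation

(X | Y) & ~W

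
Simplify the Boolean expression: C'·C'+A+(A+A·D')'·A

C'+A

C'·C'+A+(A+A·D')'·A
= C'·C'+A+A'·A   [absorption]
= C'+A+A'·A   [idempotence]
= C'+A   [complement / identity]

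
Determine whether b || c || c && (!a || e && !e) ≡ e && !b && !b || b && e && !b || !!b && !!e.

E1: b || c || c && (!a || e && !e)
    = b || c || c && !a   [complement / identity]
    = b || c   [absorption]
E2: e && !b && !b || b && e && !b || !!b && !!e
    = e && !b || !!b && !!e   [distribution]
    = e && !b || !!b && e   [double negation]
    = e && !b || b && e   [double negation]
    = e   [distribution]
These differ: at a=0, b=1, c=0, e=0, E1 = 1 but E2 = 0.

No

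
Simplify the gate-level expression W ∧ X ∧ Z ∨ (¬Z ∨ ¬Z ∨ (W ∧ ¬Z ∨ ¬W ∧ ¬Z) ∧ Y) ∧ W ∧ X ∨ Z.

W ∧ X ∧ Z ∨ (¬Z ∨ ¬Z ∨ (W ∧ ¬Z ∨ ¬W ∧ ¬Z) ∧ Y) ∧ W ∧ X ∨ Z
= W ∧ X ∧ Z ∨ (¬Z ∨ ¬Z ∨ ¬Z ∧ Y) ∧ W ∧ X ∨ Z   (distribution)
= W ∧ X ∧ Z ∨ (¬Z ∨ ¬Z ∧ Y) ∧ W ∧ X ∨ Z   (idempotence)
= W ∧ X ∧ Z ∨ ¬Z ∧ W ∧ X ∨ Z   (absorption)
= W ∧ X ∨ Z   (distribution)

W ∧ X ∨ Z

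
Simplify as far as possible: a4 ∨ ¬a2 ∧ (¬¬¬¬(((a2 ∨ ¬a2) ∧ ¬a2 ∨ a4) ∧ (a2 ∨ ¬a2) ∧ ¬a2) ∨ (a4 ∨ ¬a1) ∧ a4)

a4 ∨ ¬a2 ∧ (¬¬¬¬(((a2 ∨ ¬a2) ∧ ¬a2 ∨ a4) ∧ (a2 ∨ ¬a2) ∧ ¬a2) ∨ (a4 ∨ ¬a1) ∧ a4)
= a4 ∨ ¬a2 ∧ (¬¬¬¬((a2 ∨ ¬a2) ∧ ¬a2) ∨ (a4 ∨ ¬a1) ∧ a4)
= a4 ∨ ¬a2 ∧ (¬¬((a2 ∨ ¬a2) ∧ ¬a2) ∨ (a4 ∨ ¬a1) ∧ a4)
= a4 ∨ ¬a2 ∧ (¬¬((a2 ∨ ¬a2) ∧ ¬a2) ∨ a4)
= a4 ∨ ¬a2 ∧ (¬¬¬a2 ∨ a4)
= a4 ∨ ¬a2 ∧ (¬a2 ∨ a4)
= a4 ∨ ¬a2

a4 ∨ ¬a2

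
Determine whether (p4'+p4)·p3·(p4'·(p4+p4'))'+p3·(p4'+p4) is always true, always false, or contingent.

contingent

(p4'+p4)·p3·(p4'·(p4+p4'))'+p3·(p4'+p4)
= (p4'+p4)·(p3·(p4'·(p4+p4'))'+p3)   — distribution
= (p4'+p4)·(p3·(p4')'+p3)   — complement / identity
= (p4'+p4)·(p3·p4+p3)   — double negation
= (p4'+p4)·p3   — absorption
= p3   — complement / identity
This depends on p3, so it is not a constant.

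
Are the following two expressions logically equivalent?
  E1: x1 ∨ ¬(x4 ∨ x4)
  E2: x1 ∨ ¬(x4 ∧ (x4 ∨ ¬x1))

Yes

E1: x1 ∨ ¬(x4 ∨ x4)
    = x1 ∨ ¬x4   — idempotence
E2: x1 ∨ ¬(x4 ∧ (x4 ∨ ¬x1))
    = x1 ∨ ¬x4   — absorption
Both reduce to x1 ∨ ¬x4, so they are equivalent.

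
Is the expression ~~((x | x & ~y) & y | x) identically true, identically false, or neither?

~~((x | x & ~y) & y | x)
= ~~(x & y | x)   [absorption]
= ~~x   [absorption]
= x   [double negation]
This depends on x, so it is not a constant.

neither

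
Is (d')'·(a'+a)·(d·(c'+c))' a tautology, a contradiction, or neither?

contradiction

(d')'·(a'+a)·(d·(c'+c))'
= (d')'·(a'+a)·d'
= (d')'·d'
= d·d'
= 0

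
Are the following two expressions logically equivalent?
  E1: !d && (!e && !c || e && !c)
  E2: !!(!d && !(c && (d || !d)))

Yes

E1: !d && (!e && !c || e && !c)
    = !d && !c
E2: !!(!d && !(c && (d || !d)))
    = !d && !(c && (d || !d))
    = !d && !c
Both reduce to !d && !c, so they are equivalent.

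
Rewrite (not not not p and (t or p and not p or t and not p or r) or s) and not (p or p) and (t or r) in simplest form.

(not not not p and (t or p and not p or t and not p or r) or s) and not (p or p) and (t or r)
= (not not not p and (t or t and not p or r) or s) and not (p or p) and (t or r)   (complement / identity)
= (not not not p and (t or r) or s) and not (p or p) and (t or r)   (absorption)
= (not not not p and (t or r) or s) and not p and (t or r)   (idempotence)
= (not p and (t or r) or s) and not p and (t or r)   (double negation)
= not p and (t or r)   (absorption)

not p and (t or r)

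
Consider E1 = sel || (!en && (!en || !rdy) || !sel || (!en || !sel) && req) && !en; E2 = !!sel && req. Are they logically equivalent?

E1: sel || (!en && (!en || !rdy) || !sel || (!en || !sel) && req) && !en
    = sel || (!en || !sel || (!en || !sel) && req) && !en   [absorption]
    = sel || (!en || !sel) && !en   [absorption]
    = sel || !en   [absorption]
E2: !!sel && req
    = sel && req   [double negation]
These differ: at en=0, rdy=0, req=0, sel=0, E1 = 1 but E2 = 0.

No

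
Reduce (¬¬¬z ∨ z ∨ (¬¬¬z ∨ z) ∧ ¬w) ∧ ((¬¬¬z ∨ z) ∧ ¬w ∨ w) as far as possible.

(¬¬¬z ∨ z ∨ (¬¬¬z ∨ z) ∧ ¬w) ∧ ((¬¬¬z ∨ z) ∧ ¬w ∨ w)
= (¬¬¬z ∨ z) ∧ w ∨ (¬¬¬z ∨ z) ∧ ¬w   (distribution)
= ¬¬¬z ∨ z   (distribution)
= ¬z ∨ z   (double negation)
= True   (complement)

True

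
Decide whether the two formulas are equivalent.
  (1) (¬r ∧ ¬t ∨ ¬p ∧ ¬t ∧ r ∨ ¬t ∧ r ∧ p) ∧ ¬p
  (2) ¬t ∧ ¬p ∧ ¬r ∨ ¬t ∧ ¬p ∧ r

E1: (¬r ∧ ¬t ∨ ¬p ∧ ¬t ∧ r ∨ ¬t ∧ r ∧ p) ∧ ¬p
    = (¬r ∧ ¬t ∨ ¬t ∧ r) ∧ ¬p   [distribution]
    = ¬t ∧ ¬p   [distribution]
E2: ¬t ∧ ¬p ∧ ¬r ∨ ¬t ∧ ¬p ∧ r
    = ¬t ∧ ¬p   [distribution]
Both reduce to ¬t ∧ ¬p, so they are equivalent.

Yes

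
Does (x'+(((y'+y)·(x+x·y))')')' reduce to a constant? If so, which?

yes, False

(x'+(((y'+y)·(x+x·y))')')'
= (x'+((x+x·y)')')'   [complement / identity]
= x·(x+x·y)'   [De Morgan]
= x·x'   [absorption]
= 0   [complement]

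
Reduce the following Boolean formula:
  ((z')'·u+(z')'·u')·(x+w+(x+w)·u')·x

((z')'·u+(z')'·u')·(x+w+(x+w)·u')·x
= (z')'·(x+w+(x+w)·u')·x   (distribution)
= (z')'·(x+w)·x   (absorption)
= z·(x+w)·x   (double negation)
= z·x   (absorption)

z·x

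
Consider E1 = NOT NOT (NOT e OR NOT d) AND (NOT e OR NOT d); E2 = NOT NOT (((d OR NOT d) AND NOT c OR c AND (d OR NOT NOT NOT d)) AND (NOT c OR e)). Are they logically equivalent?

No

E1: NOT NOT (NOT e OR NOT d) AND (NOT e OR NOT d)
    = (NOT e OR NOT d) AND (NOT e OR NOT d)
    = NOT e OR NOT d
E2: NOT NOT (((d OR NOT d) AND NOT c OR c AND (d OR NOT NOT NOT d)) AND (NOT c OR e))
    = NOT NOT (((d OR NOT d) AND NOT c OR c AND (d OR NOT d)) AND (NOT c OR e))
    = NOT NOT ((d OR NOT d) AND (NOT c OR e))
    = NOT NOT (NOT c OR e)
    = NOT c OR e
These differ: at c=1, d=1, e=0, E1 = 1 but E2 = 0.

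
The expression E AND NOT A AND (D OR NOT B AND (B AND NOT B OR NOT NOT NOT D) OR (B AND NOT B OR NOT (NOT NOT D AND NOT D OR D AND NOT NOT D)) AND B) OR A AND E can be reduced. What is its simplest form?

E AND NOT A AND (D OR NOT B AND (B AND NOT B OR NOT NOT NOT D) OR (B AND NOT B OR NOT (NOT NOT D AND NOT D OR D AND NOT NOT D)) AND B) OR A AND E
= E AND NOT A AND (D OR NOT B AND (B AND NOT B OR NOT NOT NOT D) OR (B AND NOT B OR NOT NOT NOT D) AND B) OR A AND E   [distribution]
= E AND NOT A AND (D OR B AND NOT B OR NOT NOT NOT D) OR A AND E   [distribution]
= E AND NOT A AND (D OR NOT NOT NOT D) OR A AND E   [complement / identity]
= E AND NOT A AND (D OR NOT D) OR A AND E   [double negation]
= E AND NOT A OR A AND E   [complement / identity]
= E   [distribution]

E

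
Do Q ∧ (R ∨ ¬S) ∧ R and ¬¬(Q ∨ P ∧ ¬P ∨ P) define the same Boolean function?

E1: Q ∧ (R ∨ ¬S) ∧ R
    = Q ∧ R   [absorption]
E2: ¬¬(Q ∨ P ∧ ¬P ∨ P)
    = Q ∨ P ∧ ¬P ∨ P   [double negation]
    = Q ∨ P   [complement / identity]
These differ: at P=1, Q=0, R=0, S=1, E1 = 0 but E2 = 1.

No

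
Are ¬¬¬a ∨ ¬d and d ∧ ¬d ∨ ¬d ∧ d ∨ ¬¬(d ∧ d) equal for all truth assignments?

No

E1: ¬¬¬a ∨ ¬d
    = ¬a ∨ ¬d   (double negation)
E2: d ∧ ¬d ∨ ¬d ∧ d ∨ ¬¬(d ∧ d)
    = d ∧ ¬d ∨ ¬¬(d ∧ d)   (complement / identity)
    = d ∧ ¬d ∨ d ∧ d   (double negation)
    = d   (distribution)
These differ: at a=1, d=0, E1 = 1 but E2 = 0.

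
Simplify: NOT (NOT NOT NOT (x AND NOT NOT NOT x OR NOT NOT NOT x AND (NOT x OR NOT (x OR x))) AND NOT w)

NOT (NOT NOT NOT (x AND NOT NOT NOT x OR NOT NOT NOT x AND (NOT x OR NOT (x OR x))) AND NOT w)
= NOT NOT (x AND NOT NOT NOT x OR NOT NOT NOT x AND (NOT x OR NOT (x OR x))) OR w
= x AND NOT NOT NOT x OR NOT NOT NOT x AND (NOT x OR NOT (x OR x)) OR w
= x AND NOT NOT NOT x OR NOT NOT NOT x AND (NOT x OR NOT x) OR w
= x AND NOT NOT NOT x OR NOT NOT NOT x AND NOT x OR w
= NOT NOT NOT x OR w
= NOT x OR w

NOT x OR w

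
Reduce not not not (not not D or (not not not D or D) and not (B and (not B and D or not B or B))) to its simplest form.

not not not (not not D or (not not not D or D) and not (B and (not B and D or not B or B)))
= not not not (not not D or (not D or D) and not (B and (not B and D or not B or B)))   (double negation)
= not (not not D or (not D or D) and not (B and (not B and D or not B or B)))   (double negation)
= not (not not D or not (B and (not B and D or not B or B)))   (complement / identity)
= not (not not D or not (B and (not B or B)))   (absorption)
= not (not not D or not B)   (complement / identity)
= not D and B   (De Morgan)

not D and B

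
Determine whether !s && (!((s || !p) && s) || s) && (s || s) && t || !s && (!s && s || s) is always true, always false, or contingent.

!s && (!((s || !p) && s) || s) && (s || s) && t || !s && (!s && s || s)
= !s && (!((s || !p) && s) && s || s) && t || !s && (!s && s || s)
= !s && (!s && s || s) && t || !s && (!s && s || s)
= !s && (!s && s || s)
= !s && s
= false

always false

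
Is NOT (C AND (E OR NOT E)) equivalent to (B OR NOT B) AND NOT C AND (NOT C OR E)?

E1: NOT (C AND (E OR NOT E))
    = NOT C   [complement / identity]
E2: (B OR NOT B) AND NOT C AND (NOT C OR E)
    = (B OR NOT B) AND NOT C   [absorption]
    = NOT C   [complement / identity]
Both reduce to NOT C, so they are equivalent.

Yes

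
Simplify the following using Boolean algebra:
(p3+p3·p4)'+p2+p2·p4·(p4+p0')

(p3+p3·p4)'+p2+p2·p4·(p4+p0')
= p3'+p2+p2·p4·(p4+p0')   [absorption]
= p3'+p2+p2·p4   [absorption]
= p3'+p2   [absorption]

p3'+p2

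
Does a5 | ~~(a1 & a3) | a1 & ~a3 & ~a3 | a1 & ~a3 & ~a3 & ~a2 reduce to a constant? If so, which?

a5 | ~~(a1 & a3) | a1 & ~a3 & ~a3 | a1 & ~a3 & ~a3 & ~a2
= a5 | ~~(a1 & a3) | a1 & ~a3 & ~a3   [absorption]
= a5 | ~~(a1 & a3) | a1 & ~a3   [idempotence]
= a5 | a1 & a3 | a1 & ~a3   [double negation]
= a5 | a1   [distribution]
This depends on a1, a5, so it is not a constant.

no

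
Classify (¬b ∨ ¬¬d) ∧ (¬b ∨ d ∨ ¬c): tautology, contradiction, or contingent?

contingent

(¬b ∨ ¬¬d) ∧ (¬b ∨ d ∨ ¬c)
= (¬b ∨ d) ∧ (¬b ∨ d ∨ ¬c)   [double negation]
= ¬b ∨ d   [absorption]
This depends on b, d, so it is not a constant.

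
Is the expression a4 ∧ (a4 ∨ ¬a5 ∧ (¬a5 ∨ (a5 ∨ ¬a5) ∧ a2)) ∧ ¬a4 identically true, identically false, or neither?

identically false

a4 ∧ (a4 ∨ ¬a5 ∧ (¬a5 ∨ (a5 ∨ ¬a5) ∧ a2)) ∧ ¬a4
= a4 ∧ (a4 ∨ ¬a5 ∧ (¬a5 ∨ a2)) ∧ ¬a4
= a4 ∧ (a4 ∨ ¬a5) ∧ ¬a4
= a4 ∧ ¬a4
= False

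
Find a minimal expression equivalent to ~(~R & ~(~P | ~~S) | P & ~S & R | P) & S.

~P & S

~(~R & ~(~P | ~~S) | P & ~S & R | P) & S
= ~(~R & P & ~S | P & ~S & R | P) & S   (De Morgan)
= ~(P & ~S | P) & S   (distribution)
= ~P & S   (absorption)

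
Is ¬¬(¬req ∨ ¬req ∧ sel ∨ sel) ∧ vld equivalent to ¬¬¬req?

No

E1: ¬¬(¬req ∨ ¬req ∧ sel ∨ sel) ∧ vld
    = ¬¬(¬req ∨ sel) ∧ vld   (absorption)
    = (¬req ∨ sel) ∧ vld   (double negation)
E2: ¬¬¬req
    = ¬req   (double negation)
These differ: at req=0, sel=0, vld=0, E1 = 0 but E2 = 1.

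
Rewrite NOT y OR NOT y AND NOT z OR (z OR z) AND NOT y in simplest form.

NOT y

NOT y OR NOT y AND NOT z OR (z OR z) AND NOT y
= NOT y OR NOT y AND NOT z OR z AND NOT y
= NOT y OR NOT y
= NOT y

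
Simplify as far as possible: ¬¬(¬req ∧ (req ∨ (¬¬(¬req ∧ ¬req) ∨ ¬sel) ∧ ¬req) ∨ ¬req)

¬req

¬¬(¬req ∧ (req ∨ (¬¬(¬req ∧ ¬req) ∨ ¬sel) ∧ ¬req) ∨ ¬req)
= ¬¬(¬req ∧ (req ∨ (¬¬¬req ∨ ¬sel) ∧ ¬req) ∨ ¬req)   — idempotence
= ¬¬(¬req ∧ (req ∨ (¬req ∨ ¬sel) ∧ ¬req) ∨ ¬req)   — double negation
= ¬¬(¬req ∧ (req ∨ ¬req) ∨ ¬req)   — absorption
= ¬¬(¬req ∨ ¬req)   — complement / identity
= ¬(req ∧ req)   — De Morgan
= ¬req   — idempotence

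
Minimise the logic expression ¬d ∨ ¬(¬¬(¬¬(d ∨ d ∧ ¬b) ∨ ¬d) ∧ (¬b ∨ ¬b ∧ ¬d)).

¬d ∨ b

¬d ∨ ¬(¬¬(¬¬(d ∨ d ∧ ¬b) ∨ ¬d) ∧ (¬b ∨ ¬b ∧ ¬d))
= ¬d ∨ ¬(¬¬(¬¬d ∨ ¬d) ∧ (¬b ∨ ¬b ∧ ¬d))   [absorption]
= ¬d ∨ ¬(¬¬(¬¬d ∨ ¬d) ∧ ¬b)   [absorption]
= ¬d ∨ ¬(¬(¬d ∧ d) ∧ ¬b)   [De Morgan]
= ¬d ∨ ¬d ∧ d ∨ b   [De Morgan]
= ¬d ∨ b   [complement / identity]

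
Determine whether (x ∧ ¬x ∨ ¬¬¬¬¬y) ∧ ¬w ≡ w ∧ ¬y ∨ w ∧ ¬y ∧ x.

E1: (x ∧ ¬x ∨ ¬¬¬¬¬y) ∧ ¬w
    = (x ∧ ¬x ∨ ¬¬¬y) ∧ ¬w   — double negation
    = (x ∧ ¬x ∨ ¬y) ∧ ¬w   — double negation
    = ¬y ∧ ¬w   — complement / identity
E2: w ∧ ¬y ∨ w ∧ ¬y ∧ x
    = w ∧ ¬y   — absorption
These differ: at w=1, x=1, y=0, E1 = 0 but E2 = 1.

No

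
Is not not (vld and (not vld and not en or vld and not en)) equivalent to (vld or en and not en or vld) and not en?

Yes

E1: not not (vld and (not vld and not en or vld and not en))
    = not not (vld and not en)   — distribution
    = vld and not en   — double negation
E2: (vld or en and not en or vld) and not en
    = (vld or vld) and not en   — complement / identity
    = vld and not en   — idempotence
Both reduce to vld and not en, so they are equivalent.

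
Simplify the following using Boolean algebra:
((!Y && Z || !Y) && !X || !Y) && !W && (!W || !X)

((!Y && Z || !Y) && !X || !Y) && !W && (!W || !X)
= (!Y && !X || !Y) && !W && (!W || !X)   (absorption)
= !Y && !W && (!W || !X)   (absorption)
= !Y && !W   (absorption)

!Y && !W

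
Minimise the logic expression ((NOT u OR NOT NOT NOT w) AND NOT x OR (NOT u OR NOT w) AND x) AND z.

(NOT u OR NOT w) AND z

((NOT u OR NOT NOT NOT w) AND NOT x OR (NOT u OR NOT w) AND x) AND z
= ((NOT u OR NOT w) AND NOT x OR (NOT u OR NOT w) AND x) AND z   [double negation]
= (NOT u OR NOT w) AND z   [distribution]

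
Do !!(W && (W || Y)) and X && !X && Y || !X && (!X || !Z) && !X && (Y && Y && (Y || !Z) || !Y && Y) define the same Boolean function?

No

E1: !!(W && (W || Y))
    = W && (W || Y)
    = W
E2: X && !X && Y || !X && (!X || !Z) && !X && (Y && Y && (Y || !Z) || !Y && Y)
    = X && !X && Y || !X && (!X || !Z) && !X && (Y && Y || !Y && Y)
    = X && !X && Y || !X && (!X || !Z) && !X && Y
    = X && !X && Y || !X && !X && Y
    = !X && Y
These differ: at W=1, X=1, Y=1, Z=0, E1 = 1 but E2 = 0.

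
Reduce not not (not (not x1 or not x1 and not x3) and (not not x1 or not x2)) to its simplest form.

x1

not not (not (not x1 or not x1 and not x3) and (not not x1 or not x2))
= not not (not not x1 and (not not x1 or not x2))   (absorption)
= not not not not x1   (absorption)
= not not x1   (double negation)
= x1   (double negation)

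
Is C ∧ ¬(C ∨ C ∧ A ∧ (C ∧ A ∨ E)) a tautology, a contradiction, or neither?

C ∧ ¬(C ∨ C ∧ A ∧ (C ∧ A ∨ E))
= C ∧ ¬(C ∨ C ∧ A)   (absorption)
= C ∧ ¬C   (absorption)
= False   (complement)

contradiction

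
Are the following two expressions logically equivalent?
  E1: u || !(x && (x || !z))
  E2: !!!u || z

No

E1: u || !(x && (x || !z))
    = u || !x   (absorption)
E2: !!!u || z
    = !u || z   (double negation)
These differ: at u=1, x=1, z=0, E1 = 1 but E2 = 0.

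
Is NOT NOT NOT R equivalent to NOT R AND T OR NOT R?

Yes

E1: NOT NOT NOT R
    = NOT R   (double negation)
E2: NOT R AND T OR NOT R
    = NOT R   (absorption)
Both reduce to NOT R, so they are equivalent.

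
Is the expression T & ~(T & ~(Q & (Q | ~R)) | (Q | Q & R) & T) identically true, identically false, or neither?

T & ~(T & ~(Q & (Q | ~R)) | (Q | Q & R) & T)
= T & ~(T & ~(Q & (Q | ~R)) | Q & T)   [absorption]
= T & ~(T & ~Q | Q & T)   [absorption]
= T & ~T   [distribution]
= 0   [complement]

identically false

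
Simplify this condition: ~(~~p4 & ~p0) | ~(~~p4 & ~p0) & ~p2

~p4 | p0

~(~~p4 & ~p0) | ~(~~p4 & ~p0) & ~p2
= ~(~~p4 & ~p0)   (absorption)
= ~p4 | p0   (De Morgan)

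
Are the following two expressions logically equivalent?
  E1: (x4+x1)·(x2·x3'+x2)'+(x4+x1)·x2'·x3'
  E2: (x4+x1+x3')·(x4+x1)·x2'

Yes

E1: (x4+x1)·(x2·x3'+x2)'+(x4+x1)·x2'·x3'
    = (x4+x1)·x2'+(x4+x1)·x2'·x3'
    = (x4+x1)·x2'
E2: (x4+x1+x3')·(x4+x1)·x2'
    = (x4+x1)·x2'
Both reduce to (x4+x1)·x2', so they are equivalent.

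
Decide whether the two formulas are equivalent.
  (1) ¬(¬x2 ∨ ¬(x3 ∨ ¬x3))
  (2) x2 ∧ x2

Yes

E1: ¬(¬x2 ∨ ¬(x3 ∨ ¬x3))
    = x2 ∧ (x3 ∨ ¬x3)   — De Morgan
    = x2   — complement / identity
E2: x2 ∧ x2
    = x2   — idempotence
Both reduce to x2, so they are equivalent.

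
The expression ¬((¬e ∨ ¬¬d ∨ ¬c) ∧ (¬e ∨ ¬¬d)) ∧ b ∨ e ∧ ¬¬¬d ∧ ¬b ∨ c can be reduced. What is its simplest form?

¬((¬e ∨ ¬¬d ∨ ¬c) ∧ (¬e ∨ ¬¬d)) ∧ b ∨ e ∧ ¬¬¬d ∧ ¬b ∨ c
= ¬(¬e ∨ ¬¬d) ∧ b ∨ e ∧ ¬¬¬d ∧ ¬b ∨ c   — absorption
= e ∧ ¬d ∧ b ∨ e ∧ ¬¬¬d ∧ ¬b ∨ c   — De Morgan
= e ∧ ¬d ∧ b ∨ e ∧ ¬d ∧ ¬b ∨ c   — double negation
= e ∧ ¬d ∨ c   — distribution

e ∧ ¬d ∨ c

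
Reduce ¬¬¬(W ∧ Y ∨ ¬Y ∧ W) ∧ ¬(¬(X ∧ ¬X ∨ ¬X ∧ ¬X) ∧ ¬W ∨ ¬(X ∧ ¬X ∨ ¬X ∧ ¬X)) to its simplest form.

¬W ∧ ¬X

¬¬¬(W ∧ Y ∨ ¬Y ∧ W) ∧ ¬(¬(X ∧ ¬X ∨ ¬X ∧ ¬X) ∧ ¬W ∨ ¬(X ∧ ¬X ∨ ¬X ∧ ¬X))
= ¬¬¬W ∧ ¬(¬(X ∧ ¬X ∨ ¬X ∧ ¬X) ∧ ¬W ∨ ¬(X ∧ ¬X ∨ ¬X ∧ ¬X))   (distribution)
= ¬¬¬W ∧ ¬¬(X ∧ ¬X ∨ ¬X ∧ ¬X)   (absorption)
= ¬¬¬W ∧ ¬¬¬X   (distribution)
= ¬¬¬W ∧ ¬X   (double negation)
= ¬W ∧ ¬X   (double negation)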